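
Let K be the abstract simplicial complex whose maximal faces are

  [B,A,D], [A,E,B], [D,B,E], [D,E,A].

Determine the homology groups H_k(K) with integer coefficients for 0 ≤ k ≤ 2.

Take the total order A < B < D < E on the vertex set. Then K (dimension 2) consists of the simplices:

  0-simplices (4): A, B, D, E
  1-simplices (6): AB, AD, AE, BD, BE, DE
  2-simplices (4): ABD, ABE, ADE, BDE

Hence C_0 ≅ Z^4, C_1 ≅ Z^6, C_2 ≅ Z^4.

The boundary map ∂_1: C_1 → C_0 sends each edge [p,q] (with p < q) to q − p.
This gives a 4×6 integer matrix of rank 3; reducing to Smith normal form yields diagonal entries (1,1,1).

The boundary map ∂_2: C_2 → C_1 sends each 2-simplex [p,q,r] to [q,r] − [p,r] + [p,q]. For instance
  ∂ADE = DE − AE + AD,
  ∂BDE = DE − BE + BD.
The resulting 6×4 matrix has rank 3, and its Smith normal form has invariant factors (1,1,1).

Reading off H_k = ker ∂_k / im ∂_{k+1}:

  H_0: rank C_0 − rank ∂_1 = 4 − 3 = 1, and the invariant factors of ∂_1 are all 1, so H_0 ≅ Z.
  H_1: rank ker ∂_1 − rank ∂_2 = (6 − 3) − 3 = 0, and the invariant factors of ∂_2 are all 1, so H_1 ≅ 0.
  H_2: rank ker ∂_2 − rank ∂_3 = (4 − 3) − 0 = 1, and there is no ∂_3, so H_2 ≅ Z.

H_0 ≅ Z,  H_1 = 0,  H_2 ≅ Z.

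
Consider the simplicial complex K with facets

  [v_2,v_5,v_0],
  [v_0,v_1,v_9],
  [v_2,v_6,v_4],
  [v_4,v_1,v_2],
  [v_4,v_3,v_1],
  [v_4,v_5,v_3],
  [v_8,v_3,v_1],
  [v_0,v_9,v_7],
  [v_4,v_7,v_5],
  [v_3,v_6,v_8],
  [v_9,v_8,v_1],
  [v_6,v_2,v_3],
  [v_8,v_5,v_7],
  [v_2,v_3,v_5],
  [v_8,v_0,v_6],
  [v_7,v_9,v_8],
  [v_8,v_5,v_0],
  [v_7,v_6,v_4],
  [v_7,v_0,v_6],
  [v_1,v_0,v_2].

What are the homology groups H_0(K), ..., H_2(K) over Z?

H_0 ≅ Z,  H_1 ≅ Z ⊕ Z/2,  H_2 = 0.

K has 10 vertices, 30 edges, 20 triangles.
rank ∂_0 = 0, rank ∂_1 = 9 ⇒ b_0 = 10 − 0 − 9 = 1; all invariant factors of ∂_1 are 1 so no torsion. So H_0 ≅ Z.
rank ∂_1 = 9, rank ∂_2 = 20 ⇒ b_1 = 30 − 9 − 20 = 1; ∂_2 has invariant factor(s) [2] giving torsion. So H_1 ≅ Z ⊕ Z/2.
rank ∂_2 = 20, rank ∂_3 = 0 ⇒ b_2 = 20 − 20 − 0 = 0. So H_2 ≅ 0.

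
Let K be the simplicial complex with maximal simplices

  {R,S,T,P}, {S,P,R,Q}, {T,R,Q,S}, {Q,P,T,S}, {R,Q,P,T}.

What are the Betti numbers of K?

b_0 = 1, b_1 = 0, b_2 = 0, b_3 = 1.

Fix the vertex order P < Q < R < S < T and write every simplex with vertices in increasing order. Then dim K = 3 and the simplices of K are:

  0-simplices (5): P, Q, R, S, T
  1-simplices (10): PQ, PR, PS, PT, QR, QS, QT, RS, RT, ST
  2-simplices (10): PQR, PQS, PQT, PRS, PRT, PST, QRS, QRT, QST, RST
  3-simplices (5): PQRS, PQRT, PQST, PRST, QRST

Hence C_0 ≅ Z^5, C_1 ≅ Z^10, C_2 ≅ Z^10, C_3 ≅ Z^5.

The boundary map ∂_1: C_1 → C_0 maps an edge to its endpoints' difference, ∂[p,q] = q − p.
The resulting 5×10 matrix has rank 4, and its Smith normal form has invariant factors (1,1,1,1).

The boundary map ∂_2: C_2 → C_1 sends each 2-simplex [p,q,r] to [q,r] − [p,r] + [p,q]. For instance
  ∂PQR = QR − PR + PQ,
  ∂PRS = RS − PS + PR.
As a 10×10 matrix over Z this has rank 6, with invariant factors (1,1,1,1,1,1).

Boundary ∂_3: C_3 → C_2 sends each 3-simplex σ to the alternating sum Σ_i (−1)^i (σ with its i-th vertex removed). For instance
  ∂PQST = QST − PST + PQT − PQS,
  ∂PQRT = QRT − PRT + PQT − PQR.
As a 10×5 matrix over Z this has rank 4, with invariant factors (1,1,1,1).

Reading off H_k = ker ∂_k / im ∂_{k+1}:

  H_0: rank C_0 − rank ∂_1 = 5 − 4 = 1, and the invariant factors of ∂_1 are all 1, so H_0 = Z.
  H_1: rank ker ∂_1 − rank ∂_2 = (10 − 4) − 6 = 0, and the invariant factors of ∂_2 are all 1, so H_1 = 0.
  H_2: rank ker ∂_2 − rank ∂_3 = (10 − 6) − 4 = 0, and the invariant factors of ∂_3 are all 1, so H_2 = 0.
  H_3: rank ker ∂_3 − rank ∂_4 = (5 − 4) − 0 = 1, and there is no ∂_4, so H_3 = Z.

Hence the Betti numbers are b_0 = 1, b_1 = 0, b_2 = 0, b_3 = 1.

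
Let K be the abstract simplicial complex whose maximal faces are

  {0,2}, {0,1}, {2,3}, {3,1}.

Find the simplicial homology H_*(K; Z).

H_0 = Z,  H_1 = Z.

Take the total order 0 < 1 < 2 < 3 on the vertex set. Then K (dimension 1) consists of the simplices:

  0-simplices (4): [0], [1], [2], [3]
  1-simplices (4): [0,1], [0,2], [1,3], [2,3]

so the chain groups are C_0 ≅ Z^4, C_1 ≅ Z^4.

The boundary map ∂_1: C_1 → C_0 maps an edge to its endpoints' difference, ∂[p,q] = q − p.
This gives a 4×4 integer matrix of rank 3; reducing to Smith normal form yields diagonal entries (1,1,1).

Reading off H_k = ker ∂_k / im ∂_{k+1}:

  H_0: rank C_0 − rank ∂_1 = 4 − 3 = 1, and the invariant factors of ∂_1 are all 1, so H_0 ≅ Z.
  H_1: rank ker ∂_1 − rank ∂_2 = (4 − 3) − 0 = 1, and there is no ∂_2, so H_1 ≅ Z.

As a check, the Euler characteristic is 4 − 4 = 0, which agrees with 1 − 1 = 0.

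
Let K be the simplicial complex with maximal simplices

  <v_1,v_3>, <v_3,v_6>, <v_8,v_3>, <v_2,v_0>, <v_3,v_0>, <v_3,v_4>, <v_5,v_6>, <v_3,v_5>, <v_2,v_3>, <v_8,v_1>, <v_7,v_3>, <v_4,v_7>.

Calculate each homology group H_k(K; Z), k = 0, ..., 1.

Order the vertices as v_0 < v_1 < v_2 < v_3 < v_4 < v_5 < v_6 < v_7 < v_8. Listing each simplex with vertices in this order, K has dimension 1 with simplices:

  0-simplices (9): [v_0], [v_1], [v_2], [v_3], [v_4], [v_5], [v_6], [v_7], [v_8]
  1-simplices (12): [v_0,v_2], [v_0,v_3], [v_1,v_3], [v_1,v_8], [v_2,v_3], [v_3,v_4], [v_3,v_5], [v_3,v_6], [v_3,v_7], [v_3,v_8], [v_4,v_7], [v_5,v_6]

Hence C_0 ≅ Z^9, C_1 ≅ Z^12.

∂_1: C_1 → C_0 sends each edge [p,q] (with p < q) to q − p.
As a 9×12 matrix over Z this has rank 8, with invariant factors (1,1,1,1,1,1,1,1).

Reading off H_k = ker ∂_k / im ∂_{k+1}:

  H_0: rank C_0 − rank ∂_1 = 9 − 8 = 1, and the invariant factors of ∂_1 are all 1, so H_0 ≅ Z.
  H_1: rank ker ∂_1 − rank ∂_2 = (12 − 8) − 0 = 4, and there is no ∂_2, so H_1 ≅ Z^4.

H_0 ≅ Z,  H_1 ≅ Z^4.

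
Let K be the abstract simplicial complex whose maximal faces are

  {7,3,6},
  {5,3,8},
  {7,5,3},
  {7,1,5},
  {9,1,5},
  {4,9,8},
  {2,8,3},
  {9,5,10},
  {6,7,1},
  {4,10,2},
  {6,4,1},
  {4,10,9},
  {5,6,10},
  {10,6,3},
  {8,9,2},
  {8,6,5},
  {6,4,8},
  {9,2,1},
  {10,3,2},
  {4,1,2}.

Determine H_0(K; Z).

Fix the vertex order 1 < 2 < 3 < 4 < 5 < 6 < 7 < 8 < 9 < 10 and write every simplex with vertices in increasing order. Then dim K = 2 and the simplices of K are:

  0-simplices (10): [1], [2], [3], [4], [5], [6], [7], [8], [9], [10]
  1-simplices (30): (30 of them)
  2-simplices (20): (20 of them)

Hence C_0 ≅ Z^10, C_1 ≅ Z^30, C_2 ≅ Z^20.

∂_1: C_1 → C_0 maps an edge to its endpoints' difference, ∂[p,q] = q − p.
As a 10×30 matrix over Z this has rank 9, with invariant factors (1,1,1,1,1,1,1,1,1).

∂_2: C_2 → C_1 acts by ∂[p,q,r] = [q,r] − [p,r] + [p,q]. For instance
  ∂[5,9,10] = [9,10] − [5,10] + [5,9],
  ∂[3,6,7] = [6,7] − [3,7] + [3,6].
The 30×20 boundary matrix has rank 20 and Smith normal form diag(1,1,1,1,1,1,1,1,1,1,1,1,1,1,1,1,1,1,1,2).

Computing H_k = (kernel of ∂_k) / (image of ∂_{k+1}):

  H_0: rank C_0 − rank ∂_1 = 10 − 9 = 1, and the invariant factors of ∂_1 are all 1, so H_0 ≅ Z.

H_0 ≅ Z.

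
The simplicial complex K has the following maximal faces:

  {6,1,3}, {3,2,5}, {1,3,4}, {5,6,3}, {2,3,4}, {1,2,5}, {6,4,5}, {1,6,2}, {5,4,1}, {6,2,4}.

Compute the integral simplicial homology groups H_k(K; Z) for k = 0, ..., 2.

Take the total order 1 < 2 < 3 < 4 < 5 < 6 on the vertex set. Then K (dimension 2) consists of the simplices:

  0-simplices (6): [1], [2], [3], [4], [5], [6]
  1-simplices (15): [1,2], [1,3], [1,4], [1,5], [1,6], [2,3], [2,4], [2,5], [2,6], [3,4], [3,5], [3,6], [4,5], [4,6], [5,6]
  2-simplices (10): [1,2,5], [1,2,6], [1,3,4], [1,3,6], [1,4,5], [2,3,4], [2,3,5], [2,4,6], [3,5,6], [4,5,6]

so the chain groups are C_0 ≅ Z^6, C_1 ≅ Z^15, C_2 ≅ Z^10.

∂_1: C_1 → C_0 sends each edge [p,q] (with p < q) to q − p.
The resulting 6×15 matrix has rank 5, and its Smith normal form has invariant factors (1,1,1,1,1).

The boundary map ∂_2: C_2 → C_1 maps a triangle to the signed sum of its edges. For instance
  ∂[2,3,5] = [3,5] − [2,5] + [2,3],
  ∂[2,4,6] = [4,6] − [2,6] + [2,4].
The resulting 15×10 matrix has rank 10, and its Smith normal form has invariant factors (1,1,1,1,1,1,1,1,1,2).

Reading off H_k = ker ∂_k / im ∂_{k+1}:

  H_0: rank C_0 − rank ∂_1 = 6 − 5 = 1, and the invariant factors of ∂_1 are all 1, so H_0 = Z.
  H_1: rank ker ∂_1 − rank ∂_2 = (15 − 5) − 10 = 0, and ∂_2 has invariant factor 2 > 1, so H_1 = Z/2.
  H_2: rank ker ∂_2 − rank ∂_3 = (10 − 10) − 0 = 0, and there is no ∂_3, so H_2 = 0.

As a check, the Euler characteristic is 6 − 15 + 10 = 1, which agrees with 1 − 0 + 0 = 1.
(K is a triangulation of the real projective plane RP^2.)

H_0 ≅ Z,  H_1 ≅ Z/2,  H_2 = 0.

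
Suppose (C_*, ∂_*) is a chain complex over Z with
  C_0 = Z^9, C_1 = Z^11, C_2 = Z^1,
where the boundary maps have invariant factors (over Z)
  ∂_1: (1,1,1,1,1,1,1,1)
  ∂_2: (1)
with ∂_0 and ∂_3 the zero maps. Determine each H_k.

H_0 = Z,  H_1 = Z^2,  H_2 = 0.

H_0: b_0 = 9 − 0 − 8 = 1; torsion from ∂_1 factors > 1: none. So H_0 = Z.
H_1: b_1 = 11 − 8 − 1 = 2; torsion from ∂_2 factors > 1: none. So H_1 = Z^2.
H_2: b_2 = 1 − 1 − 0 = 0; torsion from ∂_3 factors > 1: none. So H_2 = 0.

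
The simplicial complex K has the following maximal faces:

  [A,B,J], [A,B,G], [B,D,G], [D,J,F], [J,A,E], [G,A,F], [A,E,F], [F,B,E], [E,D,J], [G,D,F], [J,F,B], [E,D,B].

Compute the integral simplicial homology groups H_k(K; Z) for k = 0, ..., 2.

H_0 ≅ Z,  H_1 ≅ Z_2,  H_2 = 0.

Order the vertices as A < B < D < E < F < G < J. Listing each simplex with vertices in this order, K has dimension 2 with simplices:

  0-simplices (7): A, B, D, E, F, G, J
  1-simplices (18): AB, AE, AF, AG, AJ, BD, BE, BF, BG, BJ, DE, DF, DG, DJ, EF, EJ, FG, FJ
  2-simplices (12): ABG, ABJ, AEF, AEJ, AFG, BDE, BDG, BEF, BFJ, DEJ, DFG, DFJ

giving chain groups C_0 ≅ Z^7, C_1 ≅ Z^18, C_2 ≅ Z^12.

Boundary ∂_1: C_1 → C_0 is given by ∂[p,q] = [q] − [p].
This gives a 7×18 integer matrix of rank 6; reducing to Smith normal form yields diagonal entries (1,1,1,1,1,1).

∂_2: C_2 → C_1 sends each 2-simplex [p,q,r] to [q,r] − [p,r] + [p,q]. For instance
  ∂DFJ = FJ − DJ + DF,
  ∂AEJ = EJ − AJ + AE.
This gives a 18×12 integer matrix of rank 12; reducing to Smith normal form yields diagonal entries (1,1,1,1,1,1,1,1,1,1,1,2).

From H_k ≅ ker(∂_k) / im(∂_{k+1}) we obtain:

  H_0: rank C_0 − rank ∂_1 = 7 − 6 = 1, and the invariant factors of ∂_1 are all 1, so H_0 ≅ Z.
  H_1: rank ker ∂_1 − rank ∂_2 = (18 − 6) − 12 = 0, and ∂_2 has invariant factor 2 > 1, so H_1 ≅ Z_2.
  H_2: rank ker ∂_2 − rank ∂_3 = (12 − 12) − 0 = 0, and there is no ∂_3, so H_2 ≅ 0.

As a check, the Euler characteristic is 7 − 18 + 12 = 1, which agrees with 1 − 0 + 0 = 1.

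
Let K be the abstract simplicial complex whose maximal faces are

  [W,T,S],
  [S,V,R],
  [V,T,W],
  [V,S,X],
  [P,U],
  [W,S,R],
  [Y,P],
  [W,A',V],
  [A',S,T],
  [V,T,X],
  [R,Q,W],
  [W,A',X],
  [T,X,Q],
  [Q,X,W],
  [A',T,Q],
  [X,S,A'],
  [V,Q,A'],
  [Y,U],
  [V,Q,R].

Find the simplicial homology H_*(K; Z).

H_0 ≅ Z^2,  H_1 ≅ Z^3,  H_2 ≅ Z.

K has 11 vertices, 27 edges, 16 triangles.
rank ∂_0 = 0, rank ∂_1 = 9 ⇒ b_0 = 11 − 0 − 9 = 2; all invariant factors of ∂_1 are 1 so no torsion. So H_0 = Z^2.
rank ∂_1 = 9, rank ∂_2 = 15 ⇒ b_1 = 27 − 9 − 15 = 3; all invariant factors of ∂_2 are 1 so no torsion. So H_1 = Z^3.
rank ∂_2 = 15, rank ∂_3 = 0 ⇒ b_2 = 16 − 15 − 0 = 1. So H_2 = Z.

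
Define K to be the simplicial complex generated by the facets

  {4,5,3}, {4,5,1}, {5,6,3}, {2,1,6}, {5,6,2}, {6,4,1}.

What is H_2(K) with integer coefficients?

Order the vertices as 1 < 2 < 3 < 4 < 5 < 6. Listing each simplex with vertices in this order, K has dimension 2 with simplices:

  0-simplices (6): [1], [2], [3], [4], [5], [6]
  1-simplices (12): [1,2], [1,4], [1,5], [1,6], [2,5], [2,6], [3,4], [3,5], [3,6], [4,5], [4,6], [5,6]
  2-simplices (6): [1,2,6], [1,4,5], [1,4,6], [2,5,6], [3,4,5], [3,5,6]

giving chain groups C_0 ≅ Z^6, C_1 ≅ Z^12, C_2 ≅ Z^6.

Boundary ∂_1: C_1 → C_0 maps an edge to its endpoints' difference, ∂[p,q] = q − p. For instance
  ∂[3,4] = [4] − [3].
The 6×12 boundary matrix has rank 5 and Smith normal form diag(1,1,1,1,1).

Boundary ∂_2: C_2 → C_1 sends each 2-simplex [p,q,r] to [q,r] − [p,r] + [p,q]. For instance
  ∂[1,4,5] = [4,5] − [1,5] + [1,4],
  ∂[3,4,5] = [4,5] − [3,5] + [3,4].
The resulting 12×6 matrix has rank 6, and its Smith normal form has invariant factors (1,1,1,1,1,1).

Computing H_k = (kernel of ∂_k) / (image of ∂_{k+1}):

  H_2: rank ker ∂_2 − rank ∂_3 = (6 − 6) − 0 = 0, and there is no ∂_3, so H_2 ≅ 0.

H_2 = 0.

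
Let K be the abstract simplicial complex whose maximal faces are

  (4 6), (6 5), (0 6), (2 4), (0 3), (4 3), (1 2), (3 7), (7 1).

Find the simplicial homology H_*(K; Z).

Order the vertices as 0 < 1 < 2 < 3 < 4 < 5 < 6 < 7. Listing each simplex with vertices in this order, K has dimension 1 with simplices:

  0-simplices (8): [0], [1], [2], [3], [4], [5], [6], [7]
  1-simplices (9): [0,3], [0,6], [1,2], [1,7], [2,4], [3,4], [3,7], [4,6], [5,6]

Hence C_0 ≅ Z^8, C_1 ≅ Z^9.

The boundary map ∂_1: C_1 → C_0 maps an edge to its endpoints' difference, ∂[p,q] = q − p. For instance
  ∂[1,2] = [2] − [1].
The resulting 8×9 matrix has rank 7, and its Smith normal form has invariant factors (1,1,1,1,1,1,1).

Reading off H_k = ker ∂_k / im ∂_{k+1}:

  H_0: rank C_0 − rank ∂_1 = 8 − 7 = 1, and the invariant factors of ∂_1 are all 1, so H_0 ≅ Z.
  H_1: rank ker ∂_1 − rank ∂_2 = (9 − 7) − 0 = 2, and there is no ∂_2, so H_1 ≅ Z^2.

H_0 ≅ Z,  H_1 ≅ Z^2.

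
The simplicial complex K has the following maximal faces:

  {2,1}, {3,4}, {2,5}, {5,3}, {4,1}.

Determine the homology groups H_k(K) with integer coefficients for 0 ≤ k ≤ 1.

Fix the vertex order 1 < 2 < 3 < 4 < 5 and write every simplex with vertices in increasing order. Then dim K = 1 and the simplices of K are:

  0-simplices (5): [1], [2], [3], [4], [5]
  1-simplices (5): [1,2], [1,4], [2,5], [3,4], [3,5]

Hence C_0 ≅ Z^5, C_1 ≅ Z^5.

Boundary ∂_1: C_1 → C_0 is given by ∂[p,q] = [q] − [p]. For instance
  ∂[1,2] = [2] − [1].
This gives a 5×5 integer matrix of rank 4; reducing to Smith normal form yields diagonal entries (1,1,1,1).

Now H_k = ker ∂_k / im ∂_{k+1}, so:

  H_0: rank C_0 − rank ∂_1 = 5 − 4 = 1, and the invariant factors of ∂_1 are all 1, so H_0 = Z.
  H_1: rank ker ∂_1 − rank ∂_2 = (5 − 4) − 0 = 1, and there is no ∂_2, so H_1 = Z.

As a check, the Euler characteristic is 5 − 5 = 0, which agrees with 1 − 1 = 0.

H_0 = Z,  H_1 = Z.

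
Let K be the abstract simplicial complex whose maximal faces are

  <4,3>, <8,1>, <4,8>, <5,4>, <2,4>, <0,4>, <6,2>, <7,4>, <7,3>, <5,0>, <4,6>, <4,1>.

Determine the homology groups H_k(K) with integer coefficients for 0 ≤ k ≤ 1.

H_0 = Z,  H_1 = Z^4.

Order the vertices as 0 < 1 < 2 < 3 < 4 < 5 < 6 < 7 < 8. Listing each simplex with vertices in this order, K has dimension 1 with simplices:

  0-simplices (9): [0], [1], [2], [3], [4], [5], [6], [7], [8]
  1-simplices (12): [0,4], [0,5], [1,4], [1,8], [2,4], [2,6], [3,4], [3,7], [4,5], [4,6], [4,7], [4,8]

Hence C_0 ≅ Z^9, C_1 ≅ Z^12.

∂_1: C_1 → C_0 sends each edge [p,q] (with p < q) to q − p.
The resulting 9×12 matrix has rank 8, and its Smith normal form has invariant factors (1,1,1,1,1,1,1,1).

Computing H_k = (kernel of ∂_k) / (image of ∂_{k+1}):

  H_0: rank C_0 − rank ∂_1 = 9 − 8 = 1, and the invariant factors of ∂_1 are all 1, so H_0 = Z.
  H_1: rank ker ∂_1 − rank ∂_2 = (12 − 8) − 0 = 4, and there is no ∂_2, so H_1 = Z^4.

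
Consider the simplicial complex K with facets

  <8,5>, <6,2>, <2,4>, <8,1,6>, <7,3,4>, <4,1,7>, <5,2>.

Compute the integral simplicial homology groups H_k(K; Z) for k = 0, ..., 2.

Order the vertices as 1 < 2 < 3 < 4 < 5 < 6 < 7 < 8. Listing each simplex with vertices in this order, K has dimension 2 with simplices:

  0-simplices (8): [1], [2], [3], [4], [5], [6], [7], [8]
  1-simplices (12): [1,4], [1,6], [1,7], [1,8], [2,4], [2,5], [2,6], [3,4], [3,7], [4,7], [5,8], [6,8]
  2-simplices (3): [1,4,7], [1,6,8], [3,4,7]

Hence C_0 ≅ Z^8, C_1 ≅ Z^12, C_2 ≅ Z^3.

Boundary ∂_1: C_1 → C_0 sends each edge [p,q] (with p < q) to q − p. For instance
  ∂[1,4] = [4] − [1].
This gives a 8×12 integer matrix of rank 7; reducing to Smith normal form yields diagonal entries (1,1,1,1,1,1,1).

The boundary map ∂_2: C_2 → C_1 sends each 2-simplex [p,q,r] to [q,r] − [p,r] + [p,q]. For instance
  ∂[1,6,8] = [6,8] − [1,8] + [1,6],
  ∂[1,4,7] = [4,7] − [1,7] + [1,4].
The resulting 12×3 matrix has rank 3, and its Smith normal form has invariant factors (1,1,1).

Reading off H_k = ker ∂_k / im ∂_{k+1}:

  H_0: rank C_0 − rank ∂_1 = 8 − 7 = 1, and the invariant factors of ∂_1 are all 1, so H_0 ≅ Z.
  H_1: rank ker ∂_1 − rank ∂_2 = (12 − 7) − 3 = 2, and the invariant factors of ∂_2 are all 1, so H_1 ≅ Z^2.
  H_2: rank ker ∂_2 − rank ∂_3 = (3 − 3) − 0 = 0, and there is no ∂_3, so H_2 ≅ 0.

As a check, the Euler characteristic is 8 − 12 + 3 = -1, which agrees with 1 − 2 + 0 = -1.

H_0 ≅ Z,  H_1 ≅ Z^2,  H_2 = 0.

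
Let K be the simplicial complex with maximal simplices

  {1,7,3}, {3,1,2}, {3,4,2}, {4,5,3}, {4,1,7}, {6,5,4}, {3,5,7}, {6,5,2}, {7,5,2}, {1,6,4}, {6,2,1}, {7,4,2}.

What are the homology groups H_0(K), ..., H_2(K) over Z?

H_0 ≅ Z,  H_1 ≅ Z/2Z,  H_2 = 0.

Take the total order 1 < 2 < 3 < 4 < 5 < 6 < 7 on the vertex set. Then K (dimension 2) consists of the simplices:

  0-simplices (7): [1], [2], [3], [4], [5], [6], [7]
  1-simplices (18): [1,2], [1,3], [1,4], [1,6], [1,7], [2,3], [2,4], [2,5], [2,6], [2,7], [3,4], [3,5], [3,7], [4,5], [4,6], [4,7], [5,6], [5,7]
  2-simplices (12): [1,2,3], [1,2,6], [1,3,7], [1,4,6], [1,4,7], [2,3,4], [2,4,7], [2,5,6], [2,5,7], [3,4,5], [3,5,7], [4,5,6]

so the chain groups are C_0 ≅ Z^7, C_1 ≅ Z^18, C_2 ≅ Z^12.

The boundary map ∂_1: C_1 → C_0 maps an edge to its endpoints' difference, ∂[p,q] = q − p. For instance
  ∂[2,6] = [6] − [2].
This gives a 7×18 integer matrix of rank 6; reducing to Smith normal form yields diagonal entries (1,1,1,1,1,1).

The boundary map ∂_2: C_2 → C_1 maps a triangle to the signed sum of its edges. For instance
  ∂[1,4,6] = [4,6] − [1,6] + [1,4],
  ∂[2,5,7] = [5,7] − [2,7] + [2,5].
The resulting 18×12 matrix has rank 12, and its Smith normal form has invariant factors (1,1,1,1,1,1,1,1,1,1,1,2).

Computing H_k = (kernel of ∂_k) / (image of ∂_{k+1}):

  H_0: rank C_0 − rank ∂_1 = 7 − 6 = 1, and the invariant factors of ∂_1 are all 1, so H_0 ≅ Z.
  H_1: rank ker ∂_1 − rank ∂_2 = (18 − 6) − 12 = 0, and ∂_2 has invariant factor 2 > 1, so H_1 ≅ Z/2Z.
  H_2: rank ker ∂_2 − rank ∂_3 = (12 − 12) − 0 = 0, and there is no ∂_3, so H_2 ≅ 0.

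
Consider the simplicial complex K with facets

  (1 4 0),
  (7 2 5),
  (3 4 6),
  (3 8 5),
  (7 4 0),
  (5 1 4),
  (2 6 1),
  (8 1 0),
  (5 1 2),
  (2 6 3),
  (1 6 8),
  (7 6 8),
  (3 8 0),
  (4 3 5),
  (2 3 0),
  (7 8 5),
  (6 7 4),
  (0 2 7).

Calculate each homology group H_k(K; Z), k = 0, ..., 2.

H_0 ≅ Z,  H_1 ≅ Z^2,  H_2 ≅ Z.

Fix the vertex order 0 < 1 < 2 < 3 < 4 < 5 < 6 < 7 < 8 and write every simplex with vertices in increasing order. Then dim K = 2 and the simplices of K are:

  0-simplices (9): [0], [1], [2], [3], [4], [5], [6], [7], [8]
  1-simplices (27): (27 of them)
  2-simplices (18): [0,1,4], [0,1,8], [0,2,3], [0,2,7], [0,3,8], [0,4,7], [1,2,5], [1,2,6], [1,4,5], [1,6,8], [2,3,6], [2,5,7], [3,4,5], [3,4,6], [3,5,8], [4,6,7], [5,7,8], [6,7,8]

so the chain groups are C_0 ≅ Z^9, C_1 ≅ Z^27, C_2 ≅ Z^18.

∂_1: C_1 → C_0 maps an edge to its endpoints' difference, ∂[p,q] = q − p.
The resulting 9×27 matrix has rank 8, and its Smith normal form has invariant factors (1,1,1,1,1,1,1,1).

Boundary ∂_2: C_2 → C_1 sends each 2-simplex [p,q,r] to [q,r] − [p,r] + [p,q]. For instance
  ∂[3,4,6] = [4,6] − [3,6] + [3,4],
  ∂[1,2,5] = [2,5] − [1,5] + [1,2].
As a 27×18 matrix over Z this has rank 17, with invariant factors (1,1,1,1,1,1,1,1,1,1,1,1,1,1,1,1,1).

Now H_k = ker ∂_k / im ∂_{k+1}, so:

  H_0: rank C_0 − rank ∂_1 = 9 − 8 = 1, and the invariant factors of ∂_1 are all 1, so H_0 ≅ Z.
  H_1: rank ker ∂_1 − rank ∂_2 = (27 − 8) − 17 = 2, and the invariant factors of ∂_2 are all 1, so H_1 ≅ Z^2.
  H_2: rank ker ∂_2 − rank ∂_3 = (18 − 17) − 0 = 1, and there is no ∂_3, so H_2 ≅ Z.

As a check, the Euler characteristic is 9 − 27 + 18 = 0, which agrees with 1 − 2 + 1 = 0.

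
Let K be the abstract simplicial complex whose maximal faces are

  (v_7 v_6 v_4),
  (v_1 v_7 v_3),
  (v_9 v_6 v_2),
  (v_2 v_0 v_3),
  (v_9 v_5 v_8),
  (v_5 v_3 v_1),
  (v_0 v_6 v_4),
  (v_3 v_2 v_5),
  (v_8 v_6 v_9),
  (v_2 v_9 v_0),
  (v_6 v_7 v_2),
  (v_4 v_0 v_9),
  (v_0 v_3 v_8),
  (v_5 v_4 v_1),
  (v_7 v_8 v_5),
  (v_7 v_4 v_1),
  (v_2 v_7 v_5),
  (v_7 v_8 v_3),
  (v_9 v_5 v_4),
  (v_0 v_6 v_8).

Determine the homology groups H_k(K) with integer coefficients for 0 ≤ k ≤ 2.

Order the vertices as v_0 < v_1 < v_2 < v_3 < v_4 < v_5 < v_6 < v_7 < v_8 < v_9. Listing each simplex with vertices in this order, K has dimension 2 with simplices:

  0-simplices (10): [v_0], [v_1], [v_2], [v_3], [v_4], [v_5], [v_6], [v_7], [v_8], [v_9]
  1-simplices (30): (30 of them)
  2-simplices (20): (20 of them)

Hence C_0 ≅ Z^10, C_1 ≅ Z^30, C_2 ≅ Z^20.

∂_1: C_1 → C_0 maps an edge to its endpoints' difference, ∂[p,q] = q − p. For instance
  ∂[v_0,v_9] = [v_9] − [v_0].
As a 10×30 matrix over Z this has rank 9, with invariant factors (1,1,1,1,1,1,1,1,1).

Boundary ∂_2: C_2 → C_1 maps a triangle to the signed sum of its edges. For instance
  ∂[v_0,v_2,v_3] = [v_2,v_3] − [v_0,v_3] + [v_0,v_2],
  ∂[v_2,v_3,v_5] = [v_3,v_5] − [v_2,v_5] + [v_2,v_3].
As a 30×20 matrix over Z this has rank 20, with invariant factors (1,1,1,1,1,1,1,1,1,1,1,1,1,1,1,1,1,1,1,2).

Reading off H_k = ker ∂_k / im ∂_{k+1}:

  H_0: rank C_0 − rank ∂_1 = 10 − 9 = 1, and the invariant factors of ∂_1 are all 1, so H_0 = Z.
  H_1: rank ker ∂_1 − rank ∂_2 = (30 − 9) − 20 = 1, and ∂_2 has invariant factor 2 > 1, so H_1 = Z ⊕ Z/2.
  H_2: rank ker ∂_2 − rank ∂_3 = (20 − 20) − 0 = 0, and there is no ∂_3, so H_2 = 0.

(K is a triangulation of the Klein bottle.)

H_0 = Z,  H_1 = Z ⊕ Z/2,  H_2 = 0.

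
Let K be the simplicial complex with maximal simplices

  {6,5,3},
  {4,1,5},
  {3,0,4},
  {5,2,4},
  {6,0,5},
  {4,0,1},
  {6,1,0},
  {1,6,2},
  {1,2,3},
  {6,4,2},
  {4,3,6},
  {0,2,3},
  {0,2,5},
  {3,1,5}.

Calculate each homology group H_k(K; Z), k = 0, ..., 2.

H_0 = Z,  H_1 = Z^2,  H_2 = Z.

We work with the vertex ordering 0 < 1 < 2 < 3 < 4 < 5 < 6. The simplices of K, each written with vertices in increasing order, are:

  0-simplices (7): [0], [1], [2], [3], [4], [5], [6]
  1-simplices (21): [0,1], [0,2], [0,3], [0,4], [0,5], [0,6], [1,2], [1,3], [1,4], [1,5], [1,6], [2,3], [2,4], [2,5], [2,6], [3,4], [3,5], [3,6], [4,5], [4,6], [5,6]
  2-simplices (14): [0,1,4], [0,1,6], [0,2,3], [0,2,5], [0,3,4], [0,5,6], [1,2,3], [1,2,6], [1,3,5], [1,4,5], [2,4,5], [2,4,6], [3,4,6], [3,5,6]

giving chain groups C_0 ≅ Z^7, C_1 ≅ Z^21, C_2 ≅ Z^14.

The boundary map ∂_1: C_1 → C_0 is given by ∂[p,q] = [q] − [p]. For instance
  ∂[1,5] = [5] − [1].
As a 7×21 matrix over Z this has rank 6, with invariant factors (1,1,1,1,1,1).

The boundary map ∂_2: C_2 → C_1 maps a triangle to the signed sum of its edges. For instance
  ∂[0,3,4] = [3,4] − [0,4] + [0,3],
  ∂[2,4,5] = [4,5] − [2,5] + [2,4].
As a 21×14 matrix over Z this has rank 13, with invariant factors (1,1,1,1,1,1,1,1,1,1,1,1,1).

Computing H_k = (kernel of ∂_k) / (image of ∂_{k+1}):

  H_0: rank C_0 − rank ∂_1 = 7 − 6 = 1, and the invariant factors of ∂_1 are all 1, so H_0 = Z.
  H_1: rank ker ∂_1 − rank ∂_2 = (21 − 6) − 13 = 2, and the invariant factors of ∂_2 are all 1, so H_1 = Z^2.
  H_2: rank ker ∂_2 − rank ∂_3 = (14 − 13) − 0 = 1, and there is no ∂_3, so H_2 = Z.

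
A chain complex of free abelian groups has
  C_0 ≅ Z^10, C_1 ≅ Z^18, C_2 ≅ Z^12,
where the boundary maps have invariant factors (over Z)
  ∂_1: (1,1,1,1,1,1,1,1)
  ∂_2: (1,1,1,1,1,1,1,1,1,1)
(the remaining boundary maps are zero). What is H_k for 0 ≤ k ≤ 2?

H_0: b_0 = 10 − 0 − 8 = 2; torsion from ∂_1 factors > 1: none. So H_0 = Z^2.
H_1: b_1 = 18 − 8 − 10 = 0; torsion from ∂_2 factors > 1: none. So H_1 = 0.
H_2: b_2 = 12 − 10 − 0 = 2; torsion from ∂_3 factors > 1: none. So H_2 = Z^2.

H_0 = Z^2,  H_1 = 0,  H_2 = Z^2.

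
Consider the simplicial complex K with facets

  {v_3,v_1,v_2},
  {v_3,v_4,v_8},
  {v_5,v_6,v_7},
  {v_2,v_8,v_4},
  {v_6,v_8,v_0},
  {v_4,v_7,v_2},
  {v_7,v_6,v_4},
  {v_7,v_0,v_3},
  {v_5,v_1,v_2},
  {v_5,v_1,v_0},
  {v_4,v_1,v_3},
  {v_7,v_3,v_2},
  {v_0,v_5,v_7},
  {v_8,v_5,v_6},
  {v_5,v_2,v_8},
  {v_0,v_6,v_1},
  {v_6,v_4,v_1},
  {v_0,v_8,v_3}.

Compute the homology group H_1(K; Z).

H_1 ≅ Z ⊕ Z/2.

Take the total order v_0 < v_1 < v_2 < v_3 < v_4 < v_5 < v_6 < v_7 < v_8 on the vertex set. Then K (dimension 2) consists of the simplices:

  0-simplices (9): [v_0], [v_1], [v_2], [v_3], [v_4], [v_5], [v_6], [v_7], [v_8]
  1-simplices (27): (27 of them)
  2-simplices (18): (18 of them)

Hence C_0 ≅ Z^9, C_1 ≅ Z^27, C_2 ≅ Z^18.

Boundary ∂_1: C_1 → C_0 is given by ∂[p,q] = [q] − [p]. For instance
  ∂[v_4,v_7] = [v_7] − [v_4].
The 9×27 boundary matrix has rank 8 and Smith normal form diag(1,1,1,1,1,1,1,1).

Boundary ∂_2: C_2 → C_1 acts by ∂[p,q,r] = [q,r] − [p,r] + [p,q]. For instance
  ∂[v_5,v_6,v_8] = [v_6,v_8] − [v_5,v_8] + [v_5,v_6],
  ∂[v_2,v_5,v_8] = [v_5,v_8] − [v_2,v_8] + [v_2,v_5].
The resulting 27×18 matrix has rank 18, and its Smith normal form has invariant factors (1,1,1,1,1,1,1,1,1,1,1,1,1,1,1,1,1,2).

Reading off H_k = ker ∂_k / im ∂_{k+1}:

  H_1: rank ker ∂_1 − rank ∂_2 = (27 − 8) − 18 = 1, and ∂_2 has invariant factor 2 > 1, so H_1 ≅ Z ⊕ Z/2.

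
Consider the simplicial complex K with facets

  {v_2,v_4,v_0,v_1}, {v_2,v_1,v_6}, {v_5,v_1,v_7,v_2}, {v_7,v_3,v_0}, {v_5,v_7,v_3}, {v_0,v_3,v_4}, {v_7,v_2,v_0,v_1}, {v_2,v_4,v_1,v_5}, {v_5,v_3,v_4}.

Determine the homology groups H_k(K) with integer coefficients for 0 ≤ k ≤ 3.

H_0 = Z,  H_1 = 0,  H_2 = Z,  H_3 = 0.

Order the vertices as v_0 < v_1 < v_2 < v_3 < v_4 < v_5 < v_6 < v_7. Listing each simplex with vertices in this order, K has dimension 3 with simplices:

  0-simplices (8): [v_0], [v_1], [v_2], [v_3], [v_4], [v_5], [v_6], [v_7]
  1-simplices (19): (19 of them)
  2-simplices (17): (17 of them)
  3-simplices (4): [v_0,v_1,v_2,v_4], [v_0,v_1,v_2,v_7], [v_1,v_2,v_4,v_5], [v_1,v_2,v_5,v_7]

Hence C_0 ≅ Z^8, C_1 ≅ Z^19, C_2 ≅ Z^17, C_3 ≅ Z^4.

Boundary ∂_1: C_1 → C_0 sends each edge [p,q] (with p < q) to q − p.
The 8×19 boundary matrix has rank 7 and Smith normal form diag(1,1,1,1,1,1,1).

Boundary ∂_2: C_2 → C_1 maps a triangle to the signed sum of its edges. For instance
  ∂[v_0,v_2,v_4] = [v_2,v_4] − [v_0,v_4] + [v_0,v_2],
  ∂[v_0,v_3,v_7] = [v_3,v_7] − [v_0,v_7] + [v_0,v_3].
The resulting 19×17 matrix has rank 12, and its Smith normal form has invariant factors (1,1,1,1,1,1,1,1,1,1,1,1).

∂_3: C_3 → C_2 sends each 3-simplex σ to the alternating sum Σ_i (−1)^i (σ with its i-th vertex removed). For instance
  ∂[v_1,v_2,v_5,v_7] = [v_2,v_5,v_7] − [v_1,v_5,v_7] + [v_1,v_2,v_7] − [v_1,v_2,v_5],
  ∂[v_1,v_2,v_4,v_5] = [v_2,v_4,v_5] − [v_1,v_4,v_5] + [v_1,v_2,v_5] − [v_1,v_2,v_4].
The resulting 17×4 matrix has rank 4, and its Smith normal form has invariant factors (1,1,1,1).

Computing H_k = (kernel of ∂_k) / (image of ∂_{k+1}):

  H_0: rank C_0 − rank ∂_1 = 8 − 7 = 1, and the invariant factors of ∂_1 are all 1, so H_0 = Z.
  H_1: rank ker ∂_1 − rank ∂_2 = (19 − 7) − 12 = 0, and the invariant factors of ∂_2 are all 1, so H_1 = 0.
  H_2: rank ker ∂_2 − rank ∂_3 = (17 − 12) − 4 = 1, and the invariant factors of ∂_3 are all 1, so H_2 = Z.
  H_3: rank ker ∂_3 − rank ∂_4 = (4 − 4) − 0 = 0, and there is no ∂_4, so H_3 = 0.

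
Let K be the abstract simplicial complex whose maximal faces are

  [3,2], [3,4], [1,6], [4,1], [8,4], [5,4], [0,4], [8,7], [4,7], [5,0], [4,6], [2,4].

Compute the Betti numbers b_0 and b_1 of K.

b_0 = 1, b_1 = 4.

Order the vertices as 0 < 1 < 2 < 3 < 4 < 5 < 6 < 7 < 8. Listing each simplex with vertices in this order, K has dimension 1 with simplices:

  0-simplices (9): [0], [1], [2], [3], [4], [5], [6], [7], [8]
  1-simplices (12): [0,4], [0,5], [1,4], [1,6], [2,3], [2,4], [3,4], [4,5], [4,6], [4,7], [4,8], [7,8]

giving chain groups C_0 ≅ Z^9, C_1 ≅ Z^12.

∂_1: C_1 → C_0 maps an edge to its endpoints' difference, ∂[p,q] = q − p. For instance
  ∂[1,6] = [6] − [1].
The 9×12 boundary matrix has rank 8 and Smith normal form diag(1,1,1,1,1,1,1,1).

Reading off H_k = ker ∂_k / im ∂_{k+1}:

  H_0: rank C_0 − rank ∂_1 = 9 − 8 = 1, and the invariant factors of ∂_1 are all 1, so H_0 = Z.
  H_1: rank ker ∂_1 − rank ∂_2 = (12 − 8) − 0 = 4, and there is no ∂_2, so H_1 = Z^4.

Hence the Betti numbers are b_0 = 1, b_1 = 4.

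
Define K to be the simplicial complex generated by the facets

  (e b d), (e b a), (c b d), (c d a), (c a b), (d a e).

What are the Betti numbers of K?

Take the total order a < b < c < d < e on the vertex set. Then K (dimension 2) consists of the simplices:

  0-simplices (5): a, b, c, d, e
  1-simplices (9): ab, ac, ad, ae, bc, bd, be, cd, de
  2-simplices (6): abc, abe, acd, ade, bcd, bde

Hence C_0 ≅ Z^5, C_1 ≅ Z^9, C_2 ≅ Z^6.

Boundary ∂_1: C_1 → C_0 maps an edge to its endpoints' difference, ∂[p,q] = q − p. For instance
  ∂be = e − b.
As a 5×9 matrix over Z this has rank 4, with invariant factors (1,1,1,1).

∂_2: C_2 → C_1 acts by ∂[p,q,r] = [q,r] − [p,r] + [p,q]. For instance
  ∂acd = cd − ad + ac,
  ∂bde = de − be + bd.
As a 9×6 matrix over Z this has rank 5, with invariant factors (1,1,1,1,1).

Computing H_k = (kernel of ∂_k) / (image of ∂_{k+1}):

  H_0: rank C_0 − rank ∂_1 = 5 − 4 = 1, and the invariant factors of ∂_1 are all 1, so H_0 ≅ Z.
  H_1: rank ker ∂_1 − rank ∂_2 = (9 − 4) − 5 = 0, and the invariant factors of ∂_2 are all 1, so H_1 ≅ 0.
  H_2: rank ker ∂_2 − rank ∂_3 = (6 − 5) − 0 = 1, and there is no ∂_3, so H_2 ≅ Z.

Hence the Betti numbers are b_0 = 1, b_1 = 0, b_2 = 1.

b_0 = 1, b_1 = 0, b_2 = 1.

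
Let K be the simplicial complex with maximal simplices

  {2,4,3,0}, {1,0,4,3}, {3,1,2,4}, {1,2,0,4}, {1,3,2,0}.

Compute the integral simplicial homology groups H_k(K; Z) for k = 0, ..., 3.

We work with the vertex ordering 0 < 1 < 2 < 3 < 4. The simplices of K, each written with vertices in increasing order, are:

  0-simplices (5): [0], [1], [2], [3], [4]
  1-simplices (10): [0,1], [0,2], [0,3], [0,4], [1,2], [1,3], [1,4], [2,3], [2,4], [3,4]
  2-simplices (10): [0,1,2], [0,1,3], [0,1,4], [0,2,3], [0,2,4], [0,3,4], [1,2,3], [1,2,4], [1,3,4], [2,3,4]
  3-simplices (5): [0,1,2,3], [0,1,2,4], [0,1,3,4], [0,2,3,4], [1,2,3,4]

so the chain groups are C_0 ≅ Z^5, C_1 ≅ Z^10, C_2 ≅ Z^10, C_3 ≅ Z^5.

The boundary map ∂_1: C_1 → C_0 is given by ∂[p,q] = [q] − [p].
As a 5×10 matrix over Z this has rank 4, with invariant factors (1,1,1,1).

∂_2: C_2 → C_1 maps a triangle to the signed sum of its edges. For instance
  ∂[1,2,3] = [2,3] − [1,3] + [1,2],
  ∂[0,2,4] = [2,4] − [0,4] + [0,2].
As a 10×10 matrix over Z this has rank 6, with invariant factors (1,1,1,1,1,1).

∂_3: C_3 → C_2 sends each 3-simplex σ to the alternating sum Σ_i (−1)^i (σ with its i-th vertex removed). For instance
  ∂[0,1,3,4] = [1,3,4] − [0,3,4] + [0,1,4] − [0,1,3],
  ∂[0,1,2,3] = [1,2,3] − [0,2,3] + [0,1,3] − [0,1,2].
The 10×5 boundary matrix has rank 4 and Smith normal form diag(1,1,1,1).

Now H_k = ker ∂_k / im ∂_{k+1}, so:

  H_0: rank C_0 − rank ∂_1 = 5 − 4 = 1, and the invariant factors of ∂_1 are all 1, so H_0 = Z.
  H_1: rank ker ∂_1 − rank ∂_2 = (10 − 4) − 6 = 0, and the invariant factors of ∂_2 are all 1, so H_1 = 0.
  H_2: rank ker ∂_2 − rank ∂_3 = (10 − 6) − 4 = 0, and the invariant factors of ∂_3 are all 1, so H_2 = 0.
  H_3: rank ker ∂_3 − rank ∂_4 = (5 − 4) − 0 = 1, and there is no ∂_4, so H_3 = Z.

As a check, the Euler characteristic is 5 − 10 + 10 − 5 = 0, which agrees with 1 − 0 + 0 − 1 = 0.

H_0 = Z,  H_1 = 0,  H_2 = 0,  H_3 = Z.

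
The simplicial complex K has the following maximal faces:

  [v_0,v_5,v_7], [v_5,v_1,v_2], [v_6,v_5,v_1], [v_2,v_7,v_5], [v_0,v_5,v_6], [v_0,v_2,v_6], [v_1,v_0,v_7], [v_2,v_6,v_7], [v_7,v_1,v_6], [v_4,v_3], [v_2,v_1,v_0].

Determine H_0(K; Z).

H_0 ≅ Z^2.

Order the vertices as v_0 < v_1 < v_2 < v_3 < v_4 < v_5 < v_6 < v_7. Listing each simplex with vertices in this order, K has dimension 2 with simplices:

  0-simplices (8): [v_0], [v_1], [v_2], [v_3], [v_4], [v_5], [v_6], [v_7]
  1-simplices (16): (16 of them)
  2-simplices (10): [v_0,v_1,v_2], [v_0,v_1,v_7], [v_0,v_2,v_6], [v_0,v_5,v_6], [v_0,v_5,v_7], [v_1,v_2,v_5], [v_1,v_5,v_6], [v_1,v_6,v_7], [v_2,v_5,v_7], [v_2,v_6,v_7]

so the chain groups are C_0 ≅ Z^8, C_1 ≅ Z^16, C_2 ≅ Z^10.

∂_1: C_1 → C_0 is given by ∂[p,q] = [q] − [p]. For instance
  ∂[v_1,v_5] = [v_5] − [v_1].
This gives a 8×16 integer matrix of rank 6; reducing to Smith normal form yields diagonal entries (1,1,1,1,1,1).

∂_2: C_2 → C_1 sends each 2-simplex [p,q,r] to [q,r] − [p,r] + [p,q]. For instance
  ∂[v_0,v_5,v_6] = [v_5,v_6] − [v_0,v_6] + [v_0,v_5],
  ∂[v_2,v_6,v_7] = [v_6,v_7] − [v_2,v_7] + [v_2,v_6].
The 16×10 boundary matrix has rank 10 and Smith normal form diag(1,1,1,1,1,1,1,1,1,2).

From H_k ≅ ker(∂_k) / im(∂_{k+1}) we obtain:

  H_0: rank C_0 − rank ∂_1 = 8 − 6 = 2, and the invariant factors of ∂_1 are all 1, so H_0 = Z^2.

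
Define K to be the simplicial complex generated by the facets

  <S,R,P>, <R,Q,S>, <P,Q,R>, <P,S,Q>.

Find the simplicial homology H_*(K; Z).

H_0 ≅ Z,  H_1 = 0,  H_2 ≅ Z.

We work with the vertex ordering P < Q < R < S. The simplices of K, each written with vertices in increasing order, are:

  0-simplices (4): P, Q, R, S
  1-simplices (6): PQ, PR, PS, QR, QS, RS
  2-simplices (4): PQR, PQS, PRS, QRS

giving chain groups C_0 ≅ Z^4, C_1 ≅ Z^6, C_2 ≅ Z^4.

Boundary ∂_1: C_1 → C_0 is given by ∂[p,q] = [q] − [p]. For instance
  ∂QR = R − Q.
As a 4×6 matrix over Z this has rank 3, with invariant factors (1,1,1).

∂_2: C_2 → C_1 acts by ∂[p,q,r] = [q,r] − [p,r] + [p,q]. For instance
  ∂PQR = QR − PR + PQ,
  ∂PRS = RS − PS + PR.
As a 6×4 matrix over Z this has rank 3, with invariant factors (1,1,1).

Now H_k = ker ∂_k / im ∂_{k+1}, so:

  H_0: rank C_0 − rank ∂_1 = 4 − 3 = 1, and the invariant factors of ∂_1 are all 1, so H_0 = Z.
  H_1: rank ker ∂_1 − rank ∂_2 = (6 − 3) − 3 = 0, and the invariant factors of ∂_2 are all 1, so H_1 = 0.
  H_2: rank ker ∂_2 − rank ∂_3 = (4 − 3) − 0 = 1, and there is no ∂_3, so H_2 = Z.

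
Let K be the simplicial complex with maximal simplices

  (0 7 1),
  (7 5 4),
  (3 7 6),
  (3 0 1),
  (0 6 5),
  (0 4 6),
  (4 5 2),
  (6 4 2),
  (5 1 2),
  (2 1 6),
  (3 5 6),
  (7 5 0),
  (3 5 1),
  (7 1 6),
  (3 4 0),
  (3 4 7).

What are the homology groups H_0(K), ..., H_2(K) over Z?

H_0 = Z,  H_1 = Z^2,  H_2 = Z.

Fix the vertex order 0 < 1 < 2 < 3 < 4 < 5 < 6 < 7 and write every simplex with vertices in increasing order. Then dim K = 2 and the simplices of K are:

  0-simplices (8): [0], [1], [2], [3], [4], [5], [6], [7]
  1-simplices (24): (24 of them)
  2-simplices (16): [0,1,3], [0,1,7], [0,3,4], [0,4,6], [0,5,6], [0,5,7], [1,2,5], [1,2,6], [1,3,5], [1,6,7], [2,4,5], [2,4,6], [3,4,7], [3,5,6], [3,6,7], [4,5,7]

so the chain groups are C_0 ≅ Z^8, C_1 ≅ Z^24, C_2 ≅ Z^16.

The boundary map ∂_1: C_1 → C_0 sends each edge [p,q] (with p < q) to q − p.
As a 8×24 matrix over Z this has rank 7, with invariant factors (1,1,1,1,1,1,1).

Boundary ∂_2: C_2 → C_1 maps a triangle to the signed sum of its edges. For instance
  ∂[0,1,3] = [1,3] − [0,3] + [0,1],
  ∂[3,4,7] = [4,7] − [3,7] + [3,4].
The 24×16 boundary matrix has rank 15 and Smith normal form diag(1,1,1,1,1,1,1,1,1,1,1,1,1,1,1).

Reading off H_k = ker ∂_k / im ∂_{k+1}:

  H_0: rank C_0 − rank ∂_1 = 8 − 7 = 1, and the invariant factors of ∂_1 are all 1, so H_0 ≅ Z.
  H_1: rank ker ∂_1 − rank ∂_2 = (24 − 7) − 15 = 2, and the invariant factors of ∂_2 are all 1, so H_1 ≅ Z^2.
  H_2: rank ker ∂_2 − rank ∂_3 = (16 − 15) − 0 = 1, and there is no ∂_3, so H_2 ≅ Z.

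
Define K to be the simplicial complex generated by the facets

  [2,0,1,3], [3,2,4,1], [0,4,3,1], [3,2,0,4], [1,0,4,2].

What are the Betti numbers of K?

Take the total order 0 < 1 < 2 < 3 < 4 on the vertex set. Then K (dimension 3) consists of the simplices:

  0-simplices (5): [0], [1], [2], [3], [4]
  1-simplices (10): [0,1], [0,2], [0,3], [0,4], [1,2], [1,3], [1,4], [2,3], [2,4], [3,4]
  2-simplices (10): [0,1,2], [0,1,3], [0,1,4], [0,2,3], [0,2,4], [0,3,4], [1,2,3], [1,2,4], [1,3,4], [2,3,4]
  3-simplices (5): [0,1,2,3], [0,1,2,4], [0,1,3,4], [0,2,3,4], [1,2,3,4]

giving chain groups C_0 ≅ Z^5, C_1 ≅ Z^10, C_2 ≅ Z^10, C_3 ≅ Z^5.

Boundary ∂_1: C_1 → C_0 sends each edge [p,q] (with p < q) to q − p. For instance
  ∂[0,1] = [1] − [0].
As a 5×10 matrix over Z this has rank 4, with invariant factors (1,1,1,1).

The boundary map ∂_2: C_2 → C_1 maps a triangle to the signed sum of its edges. For instance
  ∂[1,3,4] = [3,4] − [1,4] + [1,3],
  ∂[0,1,3] = [1,3] − [0,3] + [0,1].
The 10×10 boundary matrix has rank 6 and Smith normal form diag(1,1,1,1,1,1).

Boundary ∂_3: C_3 → C_2 sends each 3-simplex σ to the alternating sum Σ_i (−1)^i (σ with its i-th vertex removed). For instance
  ∂[0,1,2,4] = [1,2,4] − [0,2,4] + [0,1,4] − [0,1,2],
  ∂[0,2,3,4] = [2,3,4] − [0,3,4] + [0,2,4] − [0,2,3].
As a 10×5 matrix over Z this has rank 4, with invariant factors (1,1,1,1).

From H_k ≅ ker(∂_k) / im(∂_{k+1}) we obtain:

  H_0: rank C_0 − rank ∂_1 = 5 − 4 = 1, and the invariant factors of ∂_1 are all 1, so H_0 = Z.
  H_1: rank ker ∂_1 − rank ∂_2 = (10 − 4) − 6 = 0, and the invariant factors of ∂_2 are all 1, so H_1 = 0.
  H_2: rank ker ∂_2 − rank ∂_3 = (10 − 6) − 4 = 0, and the invariant factors of ∂_3 are all 1, so H_2 = 0.
  H_3: rank ker ∂_3 − rank ∂_4 = (5 − 4) − 0 = 1, and there is no ∂_4, so H_3 = Z.

Hence the Betti numbers are b_0 = 1, b_1 = 0, b_2 = 0, b_3 = 1.

b_0 = 1, b_1 = 0, b_2 = 0, b_3 = 1.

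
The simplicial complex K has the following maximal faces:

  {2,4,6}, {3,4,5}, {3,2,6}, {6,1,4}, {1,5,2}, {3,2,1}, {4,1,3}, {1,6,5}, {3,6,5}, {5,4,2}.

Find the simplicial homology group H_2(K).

We work with the vertex ordering 1 < 2 < 3 < 4 < 5 < 6. The simplices of K, each written with vertices in increasing order, are:

  0-simplices (6): [1], [2], [3], [4], [5], [6]
  1-simplices (15): [1,2], [1,3], [1,4], [1,5], [1,6], [2,3], [2,4], [2,5], [2,6], [3,4], [3,5], [3,6], [4,5], [4,6], [5,6]
  2-simplices (10): [1,2,3], [1,2,5], [1,3,4], [1,4,6], [1,5,6], [2,3,6], [2,4,5], [2,4,6], [3,4,5], [3,5,6]

giving chain groups C_0 ≅ Z^6, C_1 ≅ Z^15, C_2 ≅ Z^10.

∂_1: C_1 → C_0 maps an edge to its endpoints' difference, ∂[p,q] = q − p. For instance
  ∂[3,6] = [6] − [3].
As a 6×15 matrix over Z this has rank 5, with invariant factors (1,1,1,1,1).

The boundary map ∂_2: C_2 → C_1 acts by ∂[p,q,r] = [q,r] − [p,r] + [p,q]. For instance
  ∂[1,5,6] = [5,6] − [1,6] + [1,5],
  ∂[1,2,3] = [2,3] − [1,3] + [1,2].
The 15×10 boundary matrix has rank 10 and Smith normal form diag(1,1,1,1,1,1,1,1,1,2).

Reading off H_k = ker ∂_k / im ∂_{k+1}:

  H_2: rank ker ∂_2 − rank ∂_3 = (10 − 10) − 0 = 0, and there is no ∂_3, so H_2 ≅ 0.

H_2 ≅ 0.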